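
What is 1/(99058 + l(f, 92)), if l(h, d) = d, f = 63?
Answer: 1/99150 ≈ 1.0086e-5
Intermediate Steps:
1/(99058 + l(f, 92)) = 1/(99058 + 92) = 1/99150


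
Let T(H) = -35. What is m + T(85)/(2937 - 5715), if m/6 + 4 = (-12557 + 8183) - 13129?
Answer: -291806641/2778 ≈ -1.0504e+5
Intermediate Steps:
m = -105042 (m = -24 + 6*((-12557 + 8183) - 13129) = -24 + 6*(-4374 - 13129) = -24 + 6*(-17503) = -24 - 105018 = -105042)
m + T(85)/(2937 - 5715) = -105042 - 35/(2937 - 5715) = -105042 - 35/(-2778) = -105042 - 35*(-1/2778) = -105042 + 35/2778 = -291806641/2778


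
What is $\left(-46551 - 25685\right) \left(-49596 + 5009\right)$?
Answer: $3220786532$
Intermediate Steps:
$\left(-46551 - 25685\right) \left(-49596 + 5009\right) = \left(-72236\right) \left(-44587\right) = 3220786532$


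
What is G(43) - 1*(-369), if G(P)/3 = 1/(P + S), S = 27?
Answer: 25833/70 ≈ 369.04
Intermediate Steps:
G(P) = 3/(27 + P) (G(P) = 3/(P + 27) = 3/(27 + P))
G(43) - 1*(-369) = 3/(27 + 43) - 1*(-369) = 3/70 + 369 = 25833/70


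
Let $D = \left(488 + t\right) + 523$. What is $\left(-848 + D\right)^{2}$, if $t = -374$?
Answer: $44521$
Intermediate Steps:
$D = 637$ ($D = \left(488 - 374\right) + 523 = 114 + 523 = 637$)
$\left(-848 + D\right)^{2} = \left(-848 + 637\right)^{2} = \left(-211\right)^{2} = 44521$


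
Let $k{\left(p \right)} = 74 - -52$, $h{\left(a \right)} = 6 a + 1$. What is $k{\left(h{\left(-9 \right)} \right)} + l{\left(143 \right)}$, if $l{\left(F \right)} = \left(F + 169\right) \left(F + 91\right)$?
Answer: $73134$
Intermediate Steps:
$h{\left(a \right)} = 1 + 6 a$
$l{\left(F \right)} = \left(91 + F\right) \left(169 + F\right)$ ($l{\left(F \right)} = \left(169 + F\right) \left(91 + F\right) = \left(91 + F\right) \left(169 + F\right)$)
$k{\left(p \right)} = 126$ ($k{\left(p \right)} = 74 + 52 = 126$)
$k{\left(h{\left(-9 \right)} \right)} + l{\left(143 \right)} = 126 + \left(15379 + 143^{2} + 260 \cdot 143\right) = 126 + \left(15379 + 20449 + 37180\right) = 126 + 73008 = 73134$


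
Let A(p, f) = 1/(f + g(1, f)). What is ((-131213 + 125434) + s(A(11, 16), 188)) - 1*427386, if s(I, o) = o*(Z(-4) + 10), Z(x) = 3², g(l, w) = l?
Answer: -429593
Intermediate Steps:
Z(x) = 9
A(p, f) = 1/(1 + f) (A(p, f) = 1/(f + 1) = 1/(1 + f))
s(I, o) = 19*o (s(I, o) = o*(9 + 10) = o*19 = 19*o)
((-131213 + 125434) + s(A(11, 16), 188)) - 1*427386 = ((-131213 + 125434) + 19*188) - 1*427386 = (-5779 + 3572) - 427386 = -2207 - 427386 = -429593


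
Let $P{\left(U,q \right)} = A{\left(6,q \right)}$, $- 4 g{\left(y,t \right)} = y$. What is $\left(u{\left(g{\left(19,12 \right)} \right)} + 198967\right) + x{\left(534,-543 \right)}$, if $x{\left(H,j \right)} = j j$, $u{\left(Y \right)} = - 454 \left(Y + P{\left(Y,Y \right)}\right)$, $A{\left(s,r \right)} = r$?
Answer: $498129$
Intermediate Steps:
$g{\left(y,t \right)} = - \frac{y}{4}$
$P{\left(U,q \right)} = q$
$u{\left(Y \right)} = - 908 Y$ ($u{\left(Y \right)} = - 454 \left(Y + Y\right) = - 454 \cdot 2 Y = - 908 Y$)
$x{\left(H,j \right)} = j^{2}$
$\left(u{\left(g{\left(19,12 \right)} \right)} + 198967\right) + x{\left(534,-543 \right)} = \left(- 908 \left(\left(- \frac{1}{4}\right) 19\right) + 198967\right) + \left(-543\right)^{2} = \left(\left(-908\right) \left(- \frac{19}{4}\right) + 198967\right) + 294849 = \left(4313 + 198967\right) + 294849 = 203280 + 294849 = 498129$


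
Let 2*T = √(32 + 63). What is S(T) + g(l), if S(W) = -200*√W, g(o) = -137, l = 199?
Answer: -137 - 100*√2*95^(¼) ≈ -578.52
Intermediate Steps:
T = √95/2 (T = √(32 + 63)/2 = √95/2 ≈ 4.8734)
S(T) + g(l) = -200*√2*95^(¼)/2 - 137 = -100*√2*95^(¼) - 137 = -137 - 100*√2*95^(¼)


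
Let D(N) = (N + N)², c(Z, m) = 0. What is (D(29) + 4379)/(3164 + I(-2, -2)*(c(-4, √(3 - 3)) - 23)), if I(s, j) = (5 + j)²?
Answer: 7743/2957 ≈ 2.6185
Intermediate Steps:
D(N) = 4*N² (D(N) = (2*N)² = 4*N²)
(D(29) + 4379)/(3164 + I(-2, -2)*(c(-4, √(3 - 3)) - 23)) = (4*29² + 4379)/(3164 + (5 - 2)²*(0 - 23)) = (4*841 + 4379)/(3164 + 3²*(-23)) = (3364 + 4379)/(3164 + 9*(-23)) = 7743/(3164 - 207) = 7743/2957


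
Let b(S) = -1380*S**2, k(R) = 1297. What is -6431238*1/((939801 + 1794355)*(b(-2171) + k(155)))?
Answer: 3215619/8891846177021074 ≈ 3.6164e-10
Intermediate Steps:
-6431238*1/((939801 + 1794355)*(b(-2171) + k(155))) = -6431238*1/((939801 + 1794355)*(-1380*(-2171)**2 + 1297)) = -6431238*1/(2734156*(-1380*4713241 + 1297)) = -6431238*1/(2734156*(-6504272580 + 1297)) = -6431238/((-6504271283*2734156)) = -6431238/(-17783692354042148) = -6431238*(-1/17783692354042148) = 3215619/8891846177021074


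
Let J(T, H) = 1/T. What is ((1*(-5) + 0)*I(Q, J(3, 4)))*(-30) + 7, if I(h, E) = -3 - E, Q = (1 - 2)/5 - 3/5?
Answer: -493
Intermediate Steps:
J(T, H) = 1/T
Q = -4/5 (Q = -1*1/5 - 3*1/5 = -1/5 - 3/5 = -4/5 ≈ -0.80000)
((1*(-5) + 0)*I(Q, J(3, 4)))*(-30) + 7 = ((1*(-5) + 0)*(-3 - 1/3))*(-30) + 7 = ((-5 + 0)*(-3 - 1*1/3))*(-30) + 7 = -5*(-3 - 1/3)*(-30) + 7 = -5*(-10/3)*(-30) + 7 = (50/3)*(-30) + 7 = -500 + 7 = -493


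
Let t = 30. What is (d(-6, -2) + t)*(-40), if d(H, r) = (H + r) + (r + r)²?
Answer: -1520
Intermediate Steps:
d(H, r) = H + r + 4*r² (d(H, r) = (H + r) + (2*r)² = (H + r) + 4*r² = H + r + 4*r²)
(d(-6, -2) + t)*(-40) = ((-6 - 2 + 4*(-2)²) + 30)*(-40) = ((-6 - 2 + 4*4) + 30)*(-40) = ((-6 - 2 + 16) + 30)*(-40) = (8 + 30)*(-40) = 38*(-40) = -1520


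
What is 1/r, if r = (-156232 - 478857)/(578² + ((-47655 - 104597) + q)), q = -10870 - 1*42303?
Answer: -128659/635089 ≈ -0.20258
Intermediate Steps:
q = -53173 (q = -10870 - 42303 = -53173)
r = -635089/128659 (r = (-156232 - 478857)/(578² + ((-47655 - 104597) - 53173)) = -635089/(334084 + (-152252 - 53173)) = -635089/(334084 - 205425) = -635089/128659 ≈ -4.9362)
1/r = 1/(-635089/128659) = -128659/635089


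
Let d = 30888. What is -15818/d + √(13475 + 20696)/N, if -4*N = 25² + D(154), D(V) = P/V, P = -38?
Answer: -719/1404 - 154*√34171/24053 ≈ -1.6956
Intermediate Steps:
D(V) = -38/V
N = -24053/154 (N = -(25² - 38/154)/4 = -(625 - 38*1/154)/4 = -(625 - 19/77)/4 = -¼*48106/77 = -24053/154 ≈ -156.19)
-15818/d + √(13475 + 20696)/N = -15818/30888 + √(13475 + 20696)/(-24053/154) = -15818*1/30888 + √34171*(-154/24053) = -719/1404 - 154*√34171/24053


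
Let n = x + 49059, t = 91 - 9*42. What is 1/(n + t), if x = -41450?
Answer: 1/7322 ≈ 0.00013657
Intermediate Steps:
t = -287 (t = 91 - 378 = -287)
n = 7609 (n = -41450 + 49059 = 7609)
1/(n + t) = 1/(7609 - 287) = 1/7322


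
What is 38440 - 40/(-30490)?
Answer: 117203564/3049 ≈ 38440.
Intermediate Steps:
38440 - 40/(-30490) = 38440 - 40*(-1)/30490 = 38440 - 1*(-4/3049) = 38440 + 4/3049 = 117203564/3049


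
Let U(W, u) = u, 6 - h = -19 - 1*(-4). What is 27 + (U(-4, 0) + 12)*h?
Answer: 279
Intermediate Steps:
h = 21 (h = 6 - (-19 - 1*(-4)) = 6 - (-19 + 4) = 6 - 1*(-15) = 6 + 15 = 21)
27 + (U(-4, 0) + 12)*h = 27 + (0 + 12)*21 = 27 + 12*21 = 27 + 252 = 279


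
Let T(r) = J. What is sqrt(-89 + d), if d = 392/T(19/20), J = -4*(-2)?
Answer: 2*I*sqrt(10) ≈ 6.3246*I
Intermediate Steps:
J = 8
T(r) = 8
d = 49 (d = 392/8 = 392*(1/8) = 49)
sqrt(-89 + d) = sqrt(-89 + 49) = sqrt(-40) = 2*I*sqrt(10)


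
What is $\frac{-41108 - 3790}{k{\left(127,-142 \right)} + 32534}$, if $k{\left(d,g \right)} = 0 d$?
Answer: $- \frac{22449}{16267} \approx -1.38$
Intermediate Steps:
$k{\left(d,g \right)} = 0$
$\frac{-41108 - 3790}{k{\left(127,-142 \right)} + 32534} = \frac{-41108 - 3790}{0 + 32534} = - \frac{44898}{32534} = \left(-44898\right) \frac{1}{32534} = - \frac{22449}{16267}$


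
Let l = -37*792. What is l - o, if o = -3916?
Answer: -25388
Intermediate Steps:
l = -29304
l - o = -29304 - 1*(-3916) = -29304 + 3916 = -25388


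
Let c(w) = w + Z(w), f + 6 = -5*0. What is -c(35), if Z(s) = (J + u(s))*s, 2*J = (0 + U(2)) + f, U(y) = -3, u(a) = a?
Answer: -2205/2 ≈ -1102.5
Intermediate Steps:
f = -6 (f = -6 - 5*0 = -6 + 0 = -6)
J = -9/2 (J = ((0 - 3) - 6)/2 = (-3 - 6)/2 = (½)*(-9) = -9/2 ≈ -4.5000)
Z(s) = s*(-9/2 + s) (Z(s) = (-9/2 + s)*s = s*(-9/2 + s))
c(w) = w + w*(-9 + 2*w)/2
-c(35) = -35*(-7 + 2*35)/2 = -35*(-7 + 70)/2 = -35*63/2 = -1*2205/2 = -2205/2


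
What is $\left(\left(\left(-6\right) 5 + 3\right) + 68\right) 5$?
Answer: $205$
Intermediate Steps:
$\left(\left(\left(-6\right) 5 + 3\right) + 68\right) 5 = \left(\left(-30 + 3\right) + 68\right) 5 = \left(-27 + 68\right) 5 = 41 \cdot 5 = 205$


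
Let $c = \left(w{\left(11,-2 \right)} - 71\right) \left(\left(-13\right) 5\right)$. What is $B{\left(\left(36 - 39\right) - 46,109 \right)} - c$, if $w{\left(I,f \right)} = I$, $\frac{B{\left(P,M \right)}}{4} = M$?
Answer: $-3464$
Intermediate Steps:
$B{\left(P,M \right)} = 4 M$
$c = 3900$ ($c = \left(11 - 71\right) \left(\left(-13\right) 5\right) = \left(-60\right) \left(-65\right) = 3900$)
$B{\left(\left(36 - 39\right) - 46,109 \right)} - c = 4 \cdot 109 - 3900 = 436 - 3900 = -3464$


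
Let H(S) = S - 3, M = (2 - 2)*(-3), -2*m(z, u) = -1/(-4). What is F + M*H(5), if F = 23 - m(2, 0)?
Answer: 185/8 ≈ 23.125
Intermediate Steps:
m(z, u) = -⅛ (m(z, u) = -(-1)/(2*(-4)) = -(-1)*(-1)/(2*4) = -½*¼ = -⅛)
M = 0 (M = 0*(-3) = 0)
H(S) = -3 + S
F = 185/8 (F = 23 - 1*(-⅛) = 23 + ⅛ = 185/8 ≈ 23.125)
F + M*H(5) = 185/8 + 0*(-3 + 5) = 185/8 + 0*2 = 185/8 + 0 = 185/8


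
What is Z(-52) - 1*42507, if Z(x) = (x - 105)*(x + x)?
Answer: -26179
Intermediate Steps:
Z(x) = 2*x*(-105 + x) (Z(x) = (-105 + x)*(2*x) = 2*x*(-105 + x))
Z(-52) - 1*42507 = 2*(-52)*(-105 - 52) - 1*42507 = 2*(-52)*(-157) - 42507 = 16328 - 42507 = -26179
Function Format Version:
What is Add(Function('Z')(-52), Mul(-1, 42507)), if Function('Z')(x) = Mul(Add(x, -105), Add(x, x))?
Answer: -26179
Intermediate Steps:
Function('Z')(x) = Mul(2, x, Add(-105, x)) (Function('Z')(x) = Mul(Add(-105, x), Mul(2, x)) = Mul(2, x, Add(-105, x)))
Add(Function('Z')(-52), Mul(-1, 42507)) = Add(Mul(2, -52, Add(-105, -52)), Mul(-1, 42507)) = Add(Mul(2, -52, -157), -42507) = Add(16328, -42507) = -26179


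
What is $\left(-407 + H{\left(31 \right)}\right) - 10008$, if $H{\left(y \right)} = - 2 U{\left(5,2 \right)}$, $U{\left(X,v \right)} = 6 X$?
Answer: $-10475$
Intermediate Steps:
$H{\left(y \right)} = -60$ ($H{\left(y \right)} = - 2 \cdot 6 \cdot 5 = \left(-2\right) 30 = -60$)
$\left(-407 + H{\left(31 \right)}\right) - 10008 = \left(-407 - 60\right) - 10008 = -467 - 10008 = -10475$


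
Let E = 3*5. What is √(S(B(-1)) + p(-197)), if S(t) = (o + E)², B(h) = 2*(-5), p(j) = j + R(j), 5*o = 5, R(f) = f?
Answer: I*√138 ≈ 11.747*I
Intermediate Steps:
o = 1 (o = (⅕)*5 = 1)
p(j) = 2*j (p(j) = j + j = 2*j)
E = 15
B(h) = -10
S(t) = 256 (S(t) = (1 + 15)² = 16² = 256)
√(S(B(-1)) + p(-197)) = √(256 + 2*(-197)) = √(256 - 394) = √(-138) = I*√138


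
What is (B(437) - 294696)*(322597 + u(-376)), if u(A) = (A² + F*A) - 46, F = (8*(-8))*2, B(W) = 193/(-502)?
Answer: -75752180087175/502 ≈ -1.5090e+11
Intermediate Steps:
B(W) = -193/502 (B(W) = 193*(-1/502) = -193/502)
F = -128 (F = -64*2 = -128)
u(A) = -46 + A² - 128*A (u(A) = (A² - 128*A) - 46 = -46 + A² - 128*A)
(B(437) - 294696)*(322597 + u(-376)) = (-193/502 - 294696)*(322597 + (-46 + (-376)² - 128*(-376))) = -147937585*(322597 + (-46 + 141376 + 48128))/502 = -147937585*(322597 + 189458)/502 = -147937585/502*512055 = -75752180087175/502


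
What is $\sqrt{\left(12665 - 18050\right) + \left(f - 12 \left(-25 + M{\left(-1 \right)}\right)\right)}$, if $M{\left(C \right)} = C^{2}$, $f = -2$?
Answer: $i \sqrt{5099} \approx 71.407 i$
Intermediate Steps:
$\sqrt{\left(12665 - 18050\right) + \left(f - 12 \left(-25 + M{\left(-1 \right)}\right)\right)} = \sqrt{\left(12665 - 18050\right) - \left(2 + 12 \left(-25 + \left(-1\right)^{2}\right)\right)} = \sqrt{-5385 - \left(2 + 12 \left(-25 + 1\right)\right)} = \sqrt{-5385 - -286} = \sqrt{-5385 + \left(-2 + 288\right)} = \sqrt{-5385 + 286} = \sqrt{-5099} = i \sqrt{5099}$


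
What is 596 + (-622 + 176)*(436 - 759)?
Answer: 144654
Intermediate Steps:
596 + (-622 + 176)*(436 - 759) = 596 - 446*(-323) = 596 + 144058 = 144654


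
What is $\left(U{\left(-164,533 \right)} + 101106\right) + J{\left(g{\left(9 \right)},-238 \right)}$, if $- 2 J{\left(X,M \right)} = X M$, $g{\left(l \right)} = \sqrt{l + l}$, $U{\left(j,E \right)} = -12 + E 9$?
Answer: $105891 + 357 \sqrt{2} \approx 1.064 \cdot 10^{5}$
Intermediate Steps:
$U{\left(j,E \right)} = -12 + 9 E$
$g{\left(l \right)} = \sqrt{2} \sqrt{l}$ ($g{\left(l \right)} = \sqrt{2 l} = \sqrt{2} \sqrt{l}$)
$J{\left(X,M \right)} = - \frac{M X}{2}$ ($J{\left(X,M \right)} = - \frac{X M}{2} = - \frac{M X}{2}$)
$\left(U{\left(-164,533 \right)} + 101106\right) + J{\left(g{\left(9 \right)},-238 \right)} = \left(\left(-12 + 9 \cdot 533\right) + 101106\right) - - 119 \sqrt{2} \sqrt{9} = \left(\left(-12 + 4797\right) + 101106\right) - - 119 \sqrt{2} \cdot 3 = \left(4785 + 101106\right) - - 119 \cdot 3 \sqrt{2} = 105891 + 357 \sqrt{2}$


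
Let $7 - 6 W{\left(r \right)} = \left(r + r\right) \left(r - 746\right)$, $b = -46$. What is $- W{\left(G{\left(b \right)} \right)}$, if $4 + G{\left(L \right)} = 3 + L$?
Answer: $\frac{24845}{2} \approx 12423.0$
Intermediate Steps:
$G{\left(L \right)} = -1 + L$ ($G{\left(L \right)} = -4 + \left(3 + L\right) = -1 + L$)
$W{\left(r \right)} = \frac{7}{6} - \frac{r \left(-746 + r\right)}{3}$ ($W{\left(r \right)} = \frac{7}{6} - \frac{\left(r + r\right) \left(r - 746\right)}{6} = \frac{7}{6} - \frac{2 r \left(-746 + r\right)}{6} = \frac{7}{6} - \frac{r \left(-746 + r\right)}{3}$)
$- W{\left(G{\left(b \right)} \right)} = - (\frac{7}{6} - \frac{\left(-1 - 46\right)^{2}}{3} + \frac{746 \left(-1 - 46\right)}{3}) = - (\frac{7}{6} - \frac{\left(-47\right)^{2}}{3} + \frac{746}{3} \left(-47\right)) = - (\frac{7}{6} - \frac{2209}{3} - \frac{35062}{3}) = \left(-1\right) \left(- \frac{24845}{2}\right) = \frac{24845}{2}$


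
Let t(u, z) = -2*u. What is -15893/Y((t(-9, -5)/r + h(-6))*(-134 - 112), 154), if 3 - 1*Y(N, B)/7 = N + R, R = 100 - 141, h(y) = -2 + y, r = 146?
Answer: 1160189/967666 ≈ 1.1990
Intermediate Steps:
R = -41
Y(N, B) = 308 - 7*N (Y(N, B) = 21 - 7*(N - 41) = 21 - 7*(-41 + N) = 21 + (287 - 7*N) = 308 - 7*N)
-15893/Y((t(-9, -5)/r + h(-6))*(-134 - 112), 154) = -15893/(308 - 7*(-2*(-9)/146 + (-2 - 6))*(-134 - 112)) = -15893/(308 - 7*(18*(1/146) - 8)*(-246)) = -15893/(308 - 7*(9/73 - 8)*(-246)) = -15893/(308 - (-4025)*(-246)/73) = -15893/(308 - 7*141450/73) = -15893/(308 - 990150/73) = -15893/(-967666/73) = -15893*(-73/967666) = 1160189/967666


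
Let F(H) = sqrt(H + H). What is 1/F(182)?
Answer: sqrt(91)/182 ≈ 0.052414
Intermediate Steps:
F(H) = sqrt(2)*sqrt(H) (F(H) = sqrt(2*H) = sqrt(2)*sqrt(H))
1/F(182) = 1/(sqrt(2)*sqrt(182)) = 1/(2*sqrt(91)) = sqrt(91)/182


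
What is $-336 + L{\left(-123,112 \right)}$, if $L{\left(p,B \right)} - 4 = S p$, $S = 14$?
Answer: $-2054$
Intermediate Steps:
$L{\left(p,B \right)} = 4 + 14 p$
$-336 + L{\left(-123,112 \right)} = -336 + \left(4 + 14 \left(-123\right)\right) = -336 + \left(4 - 1722\right) = -336 - 1718 = -2054$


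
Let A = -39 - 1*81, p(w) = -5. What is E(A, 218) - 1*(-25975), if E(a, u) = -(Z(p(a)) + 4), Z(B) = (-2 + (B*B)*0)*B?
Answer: 25961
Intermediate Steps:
A = -120 (A = -39 - 81 = -120)
Z(B) = -2*B (Z(B) = (-2 + B**2*0)*B = (-2 + 0)*B = -2*B)
E(a, u) = -14 (E(a, u) = -(-2*(-5) + 4) = -(10 + 4) = -1*14 = -14)
E(A, 218) - 1*(-25975) = -14 - 1*(-25975) = -14 + 25975 = 25961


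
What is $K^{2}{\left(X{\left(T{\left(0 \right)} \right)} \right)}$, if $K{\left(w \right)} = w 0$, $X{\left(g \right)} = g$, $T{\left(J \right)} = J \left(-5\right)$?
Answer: $0$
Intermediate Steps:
$T{\left(J \right)} = - 5 J$
$K{\left(w \right)} = 0$
$K^{2}{\left(X{\left(T{\left(0 \right)} \right)} \right)} = 0^{2} = 0$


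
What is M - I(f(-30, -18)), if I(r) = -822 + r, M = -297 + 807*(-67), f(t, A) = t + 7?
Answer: -53521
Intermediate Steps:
f(t, A) = 7 + t
M = -54366 (M = -297 - 54069 = -54366)
M - I(f(-30, -18)) = -54366 - (-822 + (7 - 30)) = -54366 - (-822 - 23) = -54366 - 1*(-845) = -54366 + 845 = -53521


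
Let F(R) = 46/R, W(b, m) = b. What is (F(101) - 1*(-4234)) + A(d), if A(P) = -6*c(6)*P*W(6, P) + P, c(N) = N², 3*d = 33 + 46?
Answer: -9049765/303 ≈ -29867.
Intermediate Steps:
d = 79/3 (d = (33 + 46)/3 = (⅓)*79 = 79/3 ≈ 26.333)
A(P) = -1295*P (A(P) = -6*6²*P*6 + P = -6*36*P*6 + P = -1296*P + P = -1295*P)
(F(101) - 1*(-4234)) + A(d) = (46/101 - 1*(-4234)) - 1295*79/3 = (46*(1/101) + 4234) - 102305/3 = (46/101 + 4234) - 102305/3 = 427680/101 - 102305/3 = -9049765/303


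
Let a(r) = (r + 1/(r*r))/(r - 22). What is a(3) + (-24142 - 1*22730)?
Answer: -8015140/171 ≈ -46872.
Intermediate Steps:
a(r) = (r + r⁻²)/(-22 + r)
a(3) + (-24142 - 1*22730) = (1 + 3³)/(3²*(-22 + 3)) + (-24142 - 1*22730) = (⅑)*(1 + 27)/(-19) + (-24142 - 22730) = (⅑)*(-1/19)*28 - 46872 = -28/171 - 46872 = -8015140/171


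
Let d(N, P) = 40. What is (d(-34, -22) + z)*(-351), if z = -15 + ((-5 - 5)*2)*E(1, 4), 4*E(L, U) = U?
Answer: -1755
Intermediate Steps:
E(L, U) = U/4
z = -35 (z = -15 + ((-5 - 5)*2)*((¼)*4) = -15 - 10*2*1 = -15 - 20*1 = -15 - 20 = -35)
(d(-34, -22) + z)*(-351) = (40 - 35)*(-351) = 5*(-351) = -1755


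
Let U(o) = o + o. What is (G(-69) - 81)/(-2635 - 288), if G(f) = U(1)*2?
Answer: 77/2923 ≈ 0.026343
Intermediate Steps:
U(o) = 2*o
G(f) = 4 (G(f) = (2*1)*2 = 2*2 = 4)
(G(-69) - 81)/(-2635 - 288) = (4 - 81)/(-2635 - 288) = -77/(-2923) = -77*(-1/2923) = 77/2923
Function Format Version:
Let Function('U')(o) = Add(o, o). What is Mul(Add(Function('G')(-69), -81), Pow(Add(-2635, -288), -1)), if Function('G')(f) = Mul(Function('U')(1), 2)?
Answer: Rational(77, 2923) ≈ 0.026343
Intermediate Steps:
Function('U')(o) = Mul(2, o)
Function('G')(f) = 4 (Function('G')(f) = Mul(Mul(2, 1), 2) = Mul(2, 2) = 4)
Mul(Add(Function('G')(-69), -81), Pow(Add(-2635, -288), -1)) = Mul(Add(4, -81), Pow(Add(-2635, -288), -1)) = Mul(-77, Pow(-2923, -1)) = Mul(-77, Rational(-1, 2923)) = Rational(77, 2923)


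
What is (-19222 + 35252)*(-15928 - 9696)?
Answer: -410752720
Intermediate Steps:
(-19222 + 35252)*(-15928 - 9696) = 16030*(-25624) = -410752720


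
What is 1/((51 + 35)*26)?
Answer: 1/2236 ≈ 0.00044723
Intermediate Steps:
1/((51 + 35)*26) = 1/(86*26) = 1/2236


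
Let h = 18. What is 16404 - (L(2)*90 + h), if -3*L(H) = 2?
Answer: 16446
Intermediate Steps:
L(H) = -⅔ (L(H) = -⅓*2 = -⅔)
16404 - (L(2)*90 + h) = 16404 - (-⅔*90 + 18) = 16404 - (-60 + 18) = 16404 - 1*(-42) = 16404 + 42 = 16446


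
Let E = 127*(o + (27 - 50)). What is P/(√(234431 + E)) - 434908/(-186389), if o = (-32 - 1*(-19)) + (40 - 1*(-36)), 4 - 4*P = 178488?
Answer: 434908/186389 - 44621*√239511/239511 ≈ -88.842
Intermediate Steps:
P = -44621 (P = 1 - ¼*178488 = 1 - 44622 = -44621)
o = 63 (o = (-32 + 19) + (40 + 36) = -13 + 76 = 63)
E = 5080 (E = 127*(63 + (27 - 50)) = 127*(63 - 23) = 127*40 = 5080)
P/(√(234431 + E)) - 434908/(-186389) = -44621/√(234431 + 5080) - 434908/(-186389) = -44621*√239511/239511 - 434908*(-1/186389) = -44621*√239511/239511 + 434908/186389 = 434908/186389 - 44621*√239511/239511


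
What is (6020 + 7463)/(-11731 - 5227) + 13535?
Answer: 1651173/122 ≈ 13534.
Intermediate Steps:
(6020 + 7463)/(-11731 - 5227) + 13535 = 13483/(-16958) + 13535 = 13483*(-1/16958) + 13535 = -97/122 + 13535 = 1651173/122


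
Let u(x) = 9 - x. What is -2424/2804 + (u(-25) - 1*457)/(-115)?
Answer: 226833/80615 ≈ 2.8138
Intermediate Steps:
-2424/2804 + (u(-25) - 1*457)/(-115) = -2424/2804 + ((9 - 1*(-25)) - 1*457)/(-115) = -2424*1/2804 + ((9 + 25) - 457)*(-1/115) = -606/701 + (34 - 457)*(-1/115) = -606/701 - 423*(-1/115) = -606/701 + 423/115 = 226833/80615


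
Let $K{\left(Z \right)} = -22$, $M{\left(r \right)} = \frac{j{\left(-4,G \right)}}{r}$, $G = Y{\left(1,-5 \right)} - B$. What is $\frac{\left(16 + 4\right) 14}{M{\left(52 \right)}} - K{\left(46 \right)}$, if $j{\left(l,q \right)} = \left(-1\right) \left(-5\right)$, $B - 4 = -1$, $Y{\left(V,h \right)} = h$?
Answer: $2934$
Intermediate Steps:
$B = 3$ ($B = 4 - 1 = 3$)
$G = -8$ ($G = -5 - 3 = -8$)
$j{\left(l,q \right)} = 5$
$M{\left(r \right)} = \frac{5}{r}$
$\frac{\left(16 + 4\right) 14}{M{\left(52 \right)}} - K{\left(46 \right)} = \frac{\left(16 + 4\right) 14}{5 \cdot \frac{1}{52}} - -22 = \frac{20 \cdot 14}{5 \cdot \frac{1}{52}} + 22 = \frac{280}{\frac{5}{52}} + 22 = 280 \cdot \frac{52}{5} + 22 = 2912 + 22 = 2934$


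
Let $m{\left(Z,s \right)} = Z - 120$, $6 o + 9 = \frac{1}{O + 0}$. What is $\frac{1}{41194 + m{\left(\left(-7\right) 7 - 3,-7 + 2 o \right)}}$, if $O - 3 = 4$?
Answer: $\frac{1}{41022} \approx 2.4377 \cdot 10^{-5}$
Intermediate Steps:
$O = 7$ ($O = 3 + 4 = 7$)
$o = - \frac{31}{21}$ ($o = - \frac{3}{2} + \frac{1}{6 \left(7 + 0\right)} = - \frac{3}{2} + \frac{1}{6 \cdot 7} = - \frac{3}{2} + \frac{1}{6} \cdot \frac{1}{7} = - \frac{3}{2} + \frac{1}{42} = - \frac{31}{21} \approx -1.4762$)
$m{\left(Z,s \right)} = -120 + Z$
$\frac{1}{41194 + m{\left(\left(-7\right) 7 - 3,-7 + 2 o \right)}} = \frac{1}{41194 - 172} = \frac{1}{41022}$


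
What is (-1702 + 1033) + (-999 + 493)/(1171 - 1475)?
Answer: -101435/152 ≈ -667.34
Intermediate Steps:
(-1702 + 1033) + (-999 + 493)/(1171 - 1475) = -669 - 506/(-304) = -669 - 506*(-1/304) = -669 + 253/152 = -101435/152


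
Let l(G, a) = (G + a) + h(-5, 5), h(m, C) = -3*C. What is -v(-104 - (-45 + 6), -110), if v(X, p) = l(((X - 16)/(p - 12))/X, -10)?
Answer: 198331/7930 ≈ 25.010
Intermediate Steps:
l(G, a) = -15 + G + a (l(G, a) = (G + a) - 3*5 = (G + a) - 15 = -15 + G + a)
v(X, p) = -25 + (-16 + X)/(X*(-12 + p)) (v(X, p) = -15 + ((X - 16)/(p - 12))/X - 10 = -15 + ((-16 + X)/(-12 + p))/X - 10 = -15 + (-16 + X)/(X*(-12 + p)) - 10 = -25 + (-16 + X)/(X*(-12 + p)))
-v(-104 - (-45 + 6), -110) = -(-16 + (-104 - (-45 + 6)) - 25*(-104 - (-45 + 6))*(-12 - 110))/((-104 - (-45 + 6))*(-12 - 110)) = -(-16 + (-104 - 1*(-39)) - 25*(-104 - 1*(-39))*(-122))/((-104 - 1*(-39))*(-122)) = -(-1)*(-16 + (-104 + 39) - 25*(-104 + 39)*(-122))/((-104 + 39)*122) = -(-1)*(-16 - 65 - 25*(-65)*(-122))/((-65)*122) = -(-1)*(-1)*(-16 - 65 - 198250)/(65*122) = -(-1)*(-1)*(-198331)/(65*122) = -1*(-198331/7930) = 198331/7930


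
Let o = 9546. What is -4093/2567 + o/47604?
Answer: -28389765/20366578 ≈ -1.3939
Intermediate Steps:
-4093/2567 + o/47604 = -4093/2567 + 9546/47604 = -4093*1/2567 + 9546*(1/47604) = -4093/2567 + 1591/7934 = -28389765/20366578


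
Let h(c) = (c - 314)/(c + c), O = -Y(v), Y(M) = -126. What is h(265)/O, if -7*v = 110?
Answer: -7/9540 ≈ -0.00073375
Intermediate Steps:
v = -110/7 (v = -⅐*110 = -110/7 ≈ -15.714)
O = 126 (O = -1*(-126) = 126)
h(c) = (-314 + c)/(2*c) (h(c) = (-314 + c)/((2*c)) = (-314 + c)*(1/(2*c)) = (-314 + c)/(2*c))
h(265)/O = ((½)*(-314 + 265)/265)/126 = ((½)*(1/265)*(-49))*(1/126) = -49/530*1/126 = -7/9540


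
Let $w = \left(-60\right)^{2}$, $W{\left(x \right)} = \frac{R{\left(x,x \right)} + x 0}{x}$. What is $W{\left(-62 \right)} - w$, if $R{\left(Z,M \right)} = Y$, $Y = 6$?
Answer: $- \frac{111603}{31} \approx -3600.1$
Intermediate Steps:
$R{\left(Z,M \right)} = 6$
$W{\left(x \right)} = \frac{6}{x}$ ($W{\left(x \right)} = \frac{6 + x 0}{x} = \frac{6 + 0}{x} = \frac{6}{x}$)
$w = 3600$
$W{\left(-62 \right)} - w = \frac{6}{-62} - 3600 = 6 \left(- \frac{1}{62}\right) - 3600 = - \frac{3}{31} - 3600 = - \frac{111603}{31}$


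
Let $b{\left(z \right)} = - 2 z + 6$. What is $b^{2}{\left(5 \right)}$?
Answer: $16$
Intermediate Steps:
$b{\left(z \right)} = 6 - 2 z$
$b^{2}{\left(5 \right)} = \left(6 - 10\right)^{2} = \left(-4\right)^{2} = 16$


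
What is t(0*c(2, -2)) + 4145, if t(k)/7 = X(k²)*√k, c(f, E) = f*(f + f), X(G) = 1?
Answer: 4145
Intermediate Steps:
c(f, E) = 2*f² (c(f, E) = f*(2*f) = 2*f²)
t(k) = 7*√k (t(k) = 7*(1*√k) = 7*√k)
t(0*c(2, -2)) + 4145 = 7*√(0*(2*2²)) + 4145 = 7*√(0*(2*4)) + 4145 = 7*√(0*8) + 4145 = 7*√0 + 4145 = 7*0 + 4145 = 0 + 4145 = 4145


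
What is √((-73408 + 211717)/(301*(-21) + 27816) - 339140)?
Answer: I*√17410176158505/7165 ≈ 582.35*I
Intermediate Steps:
√((-73408 + 211717)/(301*(-21) + 27816) - 339140) = √(138309/(-6321 + 27816) - 339140) = √(138309/21495 - 339140) = √(138309*(1/21495) - 339140) = √(46103/7165 - 339140) = √(-2429891997/7165) = I*√17410176158505/7165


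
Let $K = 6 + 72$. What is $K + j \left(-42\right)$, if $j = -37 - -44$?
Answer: $-216$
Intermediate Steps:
$K = 78$
$j = 7$ ($j = -37 + 44 = 7$)
$K + j \left(-42\right) = 78 + 7 \left(-42\right) = 78 - 294 = -216$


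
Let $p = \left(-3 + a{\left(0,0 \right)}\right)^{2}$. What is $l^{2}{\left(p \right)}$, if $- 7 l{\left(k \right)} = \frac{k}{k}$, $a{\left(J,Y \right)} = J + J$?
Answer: $\frac{1}{49} \approx 0.020408$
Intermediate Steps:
$a{\left(J,Y \right)} = 2 J$
$p = 9$ ($p = \left(-3 + 2 \cdot 0\right)^{2} = \left(-3 + 0\right)^{2} = \left(-3\right)^{2} = 9$)
$l{\left(k \right)} = - \frac{1}{7}$ ($l{\left(k \right)} = - \frac{k \frac{1}{k}}{7} = \left(- \frac{1}{7}\right) 1 = - \frac{1}{7}$)
$l^{2}{\left(p \right)} = \left(- \frac{1}{7}\right)^{2} = \frac{1}{49}$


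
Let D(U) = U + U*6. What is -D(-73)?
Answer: 511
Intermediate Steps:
D(U) = 7*U (D(U) = U + 6*U = 7*U)
-D(-73) = -7*(-73) = -1*(-511) = 511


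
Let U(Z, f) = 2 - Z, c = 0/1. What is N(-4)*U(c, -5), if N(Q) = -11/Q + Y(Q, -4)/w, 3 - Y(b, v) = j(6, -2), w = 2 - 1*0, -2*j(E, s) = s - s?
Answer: 17/2 ≈ 8.5000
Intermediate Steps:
c = 0 (c = 0*1 = 0)
j(E, s) = 0 (j(E, s) = -(s - s)/2 = -½*0 = 0)
w = 2 (w = 2 + 0 = 2)
Y(b, v) = 3 (Y(b, v) = 3 - 1*0 = 3 + 0 = 3)
N(Q) = 3/2 - 11/Q (N(Q) = -11/Q + 3/2 = 3/2 - 11/Q)
N(-4)*U(c, -5) = (3/2 - 11/(-4))*(2 - 1*0) = (3/2 - 11*(-¼))*(2 + 0) = (3/2 + 11/4)*2 = (17/4)*2 = 17/2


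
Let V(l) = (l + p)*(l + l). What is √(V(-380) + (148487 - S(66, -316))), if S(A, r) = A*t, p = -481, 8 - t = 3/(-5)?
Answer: √20056985/5 ≈ 895.70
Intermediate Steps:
t = 43/5 (t = 8 - 3/(-5) = 8 - 3*(-1)/5 = 8 - 1*(-⅗) = 8 + ⅗ = 43/5 ≈ 8.6000)
S(A, r) = 43*A/5 (S(A, r) = A*(43/5) = 43*A/5)
V(l) = 2*l*(-481 + l) (V(l) = (l - 481)*(l + l) = (-481 + l)*(2*l) = 2*l*(-481 + l))
√(V(-380) + (148487 - S(66, -316))) = √(2*(-380)*(-481 - 380) + (148487 - 43*66/5)) = √(2*(-380)*(-861) + (148487 - 1*2838/5)) = √(654360 + (148487 - 2838/5)) = √(654360 + 739597/5) = √(4011397/5) = √20056985/5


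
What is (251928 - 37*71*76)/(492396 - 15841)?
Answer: 52276/476555 ≈ 0.10970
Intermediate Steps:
(251928 - 37*71*76)/(492396 - 15841) = (251928 - 2627*76)/476555 = (251928 - 1*199652)*(1/476555) = (251928 - 199652)*(1/476555) = 52276*(1/476555) = 52276/476555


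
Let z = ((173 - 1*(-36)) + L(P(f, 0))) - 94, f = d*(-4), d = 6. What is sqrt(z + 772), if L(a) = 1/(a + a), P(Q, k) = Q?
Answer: 5*sqrt(5109)/12 ≈ 29.782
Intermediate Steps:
f = -24 (f = 6*(-4) = -24)
L(a) = 1/(2*a)
z = 5519/48 (z = ((173 - 1*(-36)) + (1/2)/(-24)) - 94 = ((173 + 36) + (1/2)*(-1/24)) - 94 = (209 - 1/48) - 94 = 10031/48 - 94 = 5519/48 ≈ 114.98)
sqrt(z + 772) = sqrt(5519/48 + 772) = sqrt(42575/48) = 5*sqrt(5109)/12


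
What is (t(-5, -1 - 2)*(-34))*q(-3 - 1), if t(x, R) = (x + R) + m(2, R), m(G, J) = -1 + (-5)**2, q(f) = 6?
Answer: -3264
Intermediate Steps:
m(G, J) = 24 (m(G, J) = -1 + 25 = 24)
t(x, R) = 24 + R + x (t(x, R) = (x + R) + 24 = (R + x) + 24 = 24 + R + x)
(t(-5, -1 - 2)*(-34))*q(-3 - 1) = ((24 + (-1 - 2) - 5)*(-34))*6 = ((24 - 3 - 5)*(-34))*6 = (16*(-34))*6 = -544*6 = -3264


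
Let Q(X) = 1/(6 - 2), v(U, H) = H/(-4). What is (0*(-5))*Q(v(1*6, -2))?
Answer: 0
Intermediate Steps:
v(U, H) = -H/4 (v(U, H) = H*(-1/4) = -H/4)
Q(X) = 1/4
(0*(-5))*Q(v(1*6, -2)) = (0*(-5))*(1/4) = 0*(1/4) = 0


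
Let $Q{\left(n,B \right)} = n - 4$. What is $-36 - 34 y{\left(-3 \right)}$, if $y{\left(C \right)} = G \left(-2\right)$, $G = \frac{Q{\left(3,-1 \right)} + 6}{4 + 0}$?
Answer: $49$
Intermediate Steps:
$Q{\left(n,B \right)} = -4 + n$ ($Q{\left(n,B \right)} = n - 4 = -4 + n$)
$G = \frac{5}{4}$ ($G = \frac{\left(-4 + 3\right) + 6}{4 + 0} = \frac{-1 + 6}{4} = 5 \cdot \frac{1}{4} = \frac{5}{4} \approx 1.25$)
$y{\left(C \right)} = - \frac{5}{2}$ ($y{\left(C \right)} = \frac{5}{4} \left(-2\right) = - \frac{5}{2}$)
$-36 - 34 y{\left(-3 \right)} = -36 - -85 = -36 + 85 = 49$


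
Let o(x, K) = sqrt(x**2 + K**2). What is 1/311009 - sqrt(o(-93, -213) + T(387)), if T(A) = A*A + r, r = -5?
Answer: 1/311009 - sqrt(149764 + 3*sqrt(6002)) ≈ -387.29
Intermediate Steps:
T(A) = -5 + A**2 (T(A) = A*A - 5 = A**2 - 5 = -5 + A**2)
o(x, K) = sqrt(K**2 + x**2)
1/311009 - sqrt(o(-93, -213) + T(387)) = 1/311009 - sqrt(sqrt((-213)**2 + (-93)**2) + (-5 + 387**2)) = 1/311009 - sqrt(sqrt(45369 + 8649) + (-5 + 149769)) = 1/311009 - sqrt(sqrt(54018) + 149764) = 1/311009 - sqrt(3*sqrt(6002) + 149764) = 1/311009 - sqrt(149764 + 3*sqrt(6002))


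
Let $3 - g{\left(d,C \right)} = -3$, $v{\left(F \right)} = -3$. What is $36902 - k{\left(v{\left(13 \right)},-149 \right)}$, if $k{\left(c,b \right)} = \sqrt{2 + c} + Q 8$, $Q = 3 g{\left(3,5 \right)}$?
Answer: $36758 - i \approx 36758.0 - 1.0 i$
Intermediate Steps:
$g{\left(d,C \right)} = 6$ ($g{\left(d,C \right)} = 3 - -3 = 3 + 3 = 6$)
$Q = 18$ ($Q = 3 \cdot 6 = 18$)
$k{\left(c,b \right)} = 144 + \sqrt{2 + c}$ ($k{\left(c,b \right)} = \sqrt{2 + c} + 18 \cdot 8 = \sqrt{2 + c} + 144 = 144 + \sqrt{2 + c}$)
$36902 - k{\left(v{\left(13 \right)},-149 \right)} = 36902 - \left(144 + \sqrt{2 - 3}\right) = 36902 - \left(144 + \sqrt{-1}\right) = 36902 - \left(144 + i\right) = 36758 - i$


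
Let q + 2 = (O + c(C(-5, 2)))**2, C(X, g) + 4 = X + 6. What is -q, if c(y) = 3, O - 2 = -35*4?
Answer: -18223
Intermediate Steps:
C(X, g) = 2 + X (C(X, g) = -4 + (X + 6) = -4 + (6 + X) = 2 + X)
O = -138 (O = 2 - 35*4 = 2 - 140 = -138)
q = 18223 (q = -2 + (-138 + 3)**2 = -2 + (-135)**2 = -2 + 18225 = 18223)
-q = -1*18223 = -18223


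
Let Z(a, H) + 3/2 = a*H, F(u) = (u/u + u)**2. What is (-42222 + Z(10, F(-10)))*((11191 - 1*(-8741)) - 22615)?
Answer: 222224841/2 ≈ 1.1111e+8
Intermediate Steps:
F(u) = (1 + u)**2
Z(a, H) = -3/2 + H*a (Z(a, H) = -3/2 + a*H = -3/2 + H*a)
(-42222 + Z(10, F(-10)))*((11191 - 1*(-8741)) - 22615) = (-42222 + (-3/2 + (1 - 10)**2*10))*((11191 - 1*(-8741)) - 22615) = (-42222 + (-3/2 + (-9)**2*10))*((11191 + 8741) - 22615) = (-42222 + (-3/2 + 81*10))*(19932 - 22615) = (-42222 + (-3/2 + 810))*(-2683) = (-42222 + 1617/2)*(-2683) = -82827/2*(-2683) = 222224841/2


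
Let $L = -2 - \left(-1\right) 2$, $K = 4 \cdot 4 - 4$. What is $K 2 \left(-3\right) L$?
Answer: $0$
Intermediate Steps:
$K = 12$ ($K = 16 - 4 = 12$)
$L = 0$ ($L = -2 - -2 = -2 + 2 = 0$)
$K 2 \left(-3\right) L = 12 \cdot 2 \left(-3\right) 0 = 12 \left(-6\right) 0 = \left(-72\right) 0 = 0$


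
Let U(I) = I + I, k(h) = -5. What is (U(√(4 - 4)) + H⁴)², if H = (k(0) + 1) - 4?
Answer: 16777216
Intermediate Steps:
U(I) = 2*I
H = -8 (H = (-5 + 1) - 4 = -4 - 4 = -8)
(U(√(4 - 4)) + H⁴)² = (2*√(4 - 4) + (-8)⁴)² = (2*√0 + 4096)² = (2*0 + 4096)² = (0 + 4096)² = 4096² = 16777216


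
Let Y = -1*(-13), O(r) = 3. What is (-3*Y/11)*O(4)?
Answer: -117/11 ≈ -10.636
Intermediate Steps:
Y = 13
(-3*Y/11)*O(4) = -39/11*3 = -117/11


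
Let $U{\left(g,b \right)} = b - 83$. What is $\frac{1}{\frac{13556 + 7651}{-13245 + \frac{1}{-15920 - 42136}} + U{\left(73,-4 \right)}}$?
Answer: $- \frac{768951721}{68129993319} \approx -0.011287$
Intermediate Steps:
$U{\left(g,b \right)} = -83 + b$
$\frac{1}{\frac{13556 + 7651}{-13245 + \frac{1}{-15920 - 42136}} + U{\left(73,-4 \right)}} = \frac{1}{\frac{13556 + 7651}{-13245 + \frac{1}{-15920 - 42136}} - 87} = \frac{1}{\frac{21207}{-13245 + \frac{1}{-58056}} - 87} = \frac{1}{\frac{21207}{-13245 - \frac{1}{58056}} - 87} = \frac{1}{\frac{21207}{- \frac{768951721}{58056}} - 87} = \frac{1}{21207 \left(- \frac{58056}{768951721}\right) - 87} = \frac{1}{- \frac{1231193592}{768951721} - 87} = \frac{1}{- \frac{68129993319}{768951721}} = - \frac{768951721}{68129993319}$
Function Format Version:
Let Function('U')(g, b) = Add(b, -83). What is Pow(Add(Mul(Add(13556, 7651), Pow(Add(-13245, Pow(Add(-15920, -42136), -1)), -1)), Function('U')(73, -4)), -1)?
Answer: Rational(-768951721, 68129993319) ≈ -0.011287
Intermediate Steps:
Function('U')(g, b) = Add(-83, b)
Pow(Add(Mul(Add(13556, 7651), Pow(Add(-13245, Pow(Add(-15920, -42136), -1)), -1)), Function('U')(73, -4)), -1) = Pow(Add(Mul(Add(13556, 7651), Pow(Add(-13245, Pow(Add(-15920, -42136), -1)), -1)), Add(-83, -4)), -1) = Pow(Add(Mul(21207, Pow(Add(-13245, Pow(-58056, -1)), -1)), -87), -1) = Pow(Add(Mul(21207, Pow(Add(-13245, Rational(-1, 58056)), -1)), -87), -1) = Pow(Add(Mul(21207, Pow(Rational(-768951721, 58056), -1)), -87), -1) = Pow(Add(Mul(21207, Rational(-58056, 768951721)), -87), -1) = Pow(Add(Rational(-1231193592, 768951721), -87), -1) = Pow(Rational(-68129993319, 768951721), -1) = Rational(-768951721, 68129993319)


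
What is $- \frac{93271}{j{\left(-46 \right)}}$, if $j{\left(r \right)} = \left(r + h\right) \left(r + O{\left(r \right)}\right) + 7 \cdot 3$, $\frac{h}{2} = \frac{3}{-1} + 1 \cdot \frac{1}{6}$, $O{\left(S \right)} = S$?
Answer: $- \frac{279813}{14323} \approx -19.536$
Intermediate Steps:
$h = - \frac{17}{3}$ ($h = 2 \left(\frac{3}{-1} + 1 \cdot \frac{1}{6}\right) = 2 \left(3 \left(-1\right) + 1 \cdot \frac{1}{6}\right) = 2 \left(-3 + \frac{1}{6}\right) = 2 \left(- \frac{17}{6}\right) = - \frac{17}{3} \approx -5.6667$)
$j{\left(r \right)} = 21 + 2 r \left(- \frac{17}{3} + r\right)$ ($j{\left(r \right)} = \left(r - \frac{17}{3}\right) \left(r + r\right) + 7 \cdot 3 = \left(- \frac{17}{3} + r\right) 2 r + 21 = 2 r \left(- \frac{17}{3} + r\right) + 21 = 21 + 2 r \left(- \frac{17}{3} + r\right)$)
$- \frac{93271}{j{\left(-46 \right)}} = - \frac{93271}{21 + 2 \left(-46\right)^{2} - - \frac{1564}{3}} = - \frac{93271}{21 + 2 \cdot 2116 + \frac{1564}{3}} = - \frac{93271}{21 + 4232 + \frac{1564}{3}} = - \frac{93271}{\frac{14323}{3}} = \left(-93271\right) \frac{3}{14323} = - \frac{279813}{14323}$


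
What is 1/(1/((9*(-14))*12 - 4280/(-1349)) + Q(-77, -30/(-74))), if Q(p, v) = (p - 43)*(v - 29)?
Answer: 75310096/258415349767 ≈ 0.00029143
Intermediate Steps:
Q(p, v) = (-43 + p)*(-29 + v)
1/(1/((9*(-14))*12 - 4280/(-1349)) + Q(-77, -30/(-74))) = 1/(1/((9*(-14))*12 - 4280/(-1349)) + (1247 - (-1290)/(-74) - 29*(-77) - (-2310)/(-74))) = 1/(1/(-126*12 - 4280*(-1/1349)) + (1247 - (-1290)*(-1)/74 + 2233 - (-2310)*(-1)/74)) = 1/(1/(-1512 + 4280/1349) + (1247 - 43*15/37 + 2233 - 77*15/37)) = 1/(1/(-2035408/1349) + (1247 - 645/37 + 2233 - 1155/37)) = 1/(-1349/2035408 + 126960/37) = 1/(258415349767/75310096) = 75310096/258415349767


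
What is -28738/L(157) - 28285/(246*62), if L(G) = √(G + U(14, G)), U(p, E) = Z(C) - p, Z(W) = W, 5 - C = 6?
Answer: -28285/15252 - 14369*√142/71 ≈ -2413.5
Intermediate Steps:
C = -1 (C = 5 - 1*6 = 5 - 6 = -1)
U(p, E) = -1 - p
L(G) = √(-15 + G) (L(G) = √(G + (-1 - 1*14)) = √(G + (-1 - 14)) = √(G - 15) = √(-15 + G))
-28738/L(157) - 28285/(246*62) = -28738/√(-15 + 157) - 28285/(246*62) = -28738*√142/142 - 28285/15252 = -14369*√142/71 - 28285*1/15252 = -14369*√142/71 - 28285/15252 = -28285/15252 - 14369*√142/71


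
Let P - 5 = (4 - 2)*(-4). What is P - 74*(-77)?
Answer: 5695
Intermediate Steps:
P = -3 (P = 5 + (4 - 2)*(-4) = 5 + 2*(-4) = 5 - 8 = -3)
P - 74*(-77) = -3 - 74*(-77) = -3 + 5698 = 5695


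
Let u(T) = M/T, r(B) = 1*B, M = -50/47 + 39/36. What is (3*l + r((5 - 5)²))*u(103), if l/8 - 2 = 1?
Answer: 66/4841 ≈ 0.013634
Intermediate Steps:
l = 24 (l = 16 + 8*1 = 16 + 8 = 24)
M = 11/564 (M = -50*1/47 + 39*(1/36) = -50/47 + 13/12 = 11/564 ≈ 0.019504)
r(B) = B
u(T) = 11/(564*T)
(3*l + r((5 - 5)²))*u(103) = (3*24 + (5 - 5)²)*((11/564)/103) = (72 + 0²)*((11/564)*(1/103)) = (72 + 0)*(11/58092) = 72*(11/58092) = 66/4841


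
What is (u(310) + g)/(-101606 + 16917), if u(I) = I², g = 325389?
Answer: -421489/84689 ≈ -4.9769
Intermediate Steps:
(u(310) + g)/(-101606 + 16917) = (310² + 325389)/(-101606 + 16917) = (96100 + 325389)/(-84689) = 421489*(-1/84689) = -421489/84689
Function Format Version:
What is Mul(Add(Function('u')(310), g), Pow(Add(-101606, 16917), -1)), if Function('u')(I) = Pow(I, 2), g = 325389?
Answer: Rational(-421489, 84689) ≈ -4.9769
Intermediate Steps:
Mul(Add(Function('u')(310), g), Pow(Add(-101606, 16917), -1)) = Mul(Add(Pow(310, 2), 325389), Pow(Add(-101606, 16917), -1)) = Mul(Add(96100, 325389), Pow(-84689, -1)) = Mul(421489, Rational(-1, 84689)) = Rational(-421489, 84689)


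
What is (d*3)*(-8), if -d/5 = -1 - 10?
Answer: -1320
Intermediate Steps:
d = 55 (d = -5*(-1 - 10) = -5*(-11) = 55)
(d*3)*(-8) = (55*3)*(-8) = 165*(-8) = -1320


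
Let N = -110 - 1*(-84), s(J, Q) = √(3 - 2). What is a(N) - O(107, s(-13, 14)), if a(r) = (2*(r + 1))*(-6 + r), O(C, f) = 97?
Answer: 1503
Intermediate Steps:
s(J, Q) = 1 (s(J, Q) = √1 = 1)
N = -26 (N = -110 + 84 = -26)
a(r) = (-6 + r)*(2 + 2*r) (a(r) = (2*(1 + r))*(-6 + r) = (2 + 2*r)*(-6 + r) = (-6 + r)*(2 + 2*r))
a(N) - O(107, s(-13, 14)) = (-12 - 10*(-26) + 2*(-26)²) - 1*97 = (-12 + 260 + 2*676) - 97 = (-12 + 260 + 1352) - 97 = 1600 - 97 = 1503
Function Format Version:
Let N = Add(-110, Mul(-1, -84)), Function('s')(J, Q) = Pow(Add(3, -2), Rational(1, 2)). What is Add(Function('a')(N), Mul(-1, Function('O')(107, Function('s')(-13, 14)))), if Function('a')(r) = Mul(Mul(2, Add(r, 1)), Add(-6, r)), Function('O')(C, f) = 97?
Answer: 1503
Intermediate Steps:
Function('s')(J, Q) = 1 (Function('s')(J, Q) = Pow(1, Rational(1, 2)) = 1)
N = -26 (N = Add(-110, 84) = -26)
Function('a')(r) = Mul(Add(-6, r), Add(2, Mul(2, r))) (Function('a')(r) = Mul(Mul(2, Add(1, r)), Add(-6, r)) = Mul(Add(2, Mul(2, r)), Add(-6, r)) = Mul(Add(-6, r), Add(2, Mul(2, r))))
Add(Function('a')(N), Mul(-1, Function('O')(107, Function('s')(-13, 14)))) = Add(Add(-12, Mul(-10, -26), Mul(2, Pow(-26, 2))), Mul(-1, 97)) = Add(Add(-12, 260, Mul(2, 676)), -97) = Add(Add(-12, 260, 1352), -97) = Add(1600, -97) = 1503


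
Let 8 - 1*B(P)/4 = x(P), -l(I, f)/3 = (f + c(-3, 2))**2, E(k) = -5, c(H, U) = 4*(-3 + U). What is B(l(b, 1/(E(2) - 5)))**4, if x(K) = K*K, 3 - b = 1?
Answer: 413084175081735171636368877601/39062500000000 ≈ 1.0575e+16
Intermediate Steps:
b = 2 (b = 3 - 1*1 = 3 - 1 = 2)
c(H, U) = -12 + 4*U
l(I, f) = -3*(-4 + f)**2 (l(I, f) = -3*(f + (-12 + 4*2))**2 = -3*(f + (-12 + 8))**2 = -3*(f - 4)**2 = -3*(-4 + f)**2)
x(K) = K**2
B(P) = 32 - 4*P**2
B(l(b, 1/(E(2) - 5)))**4 = (32 - 4*9*(-4 + 1/(-5 - 5))**4)**4 = (32 - 4*9*(-4 + 1/(-10))**4)**4 = (32 - 4*9*(-4 - 1/10)**4)**4 = (32 - 4*(-3*(-41/10)**2)**2)**4 = (32 - 4*(-3*1681/100)**2)**4 = (32 - 4*(-5043/100)**2)**4 = (32 - 4*25431849/10000)**4 = (32 - 25431849/2500)**4 = (-25351849/2500)**4 = 413084175081735171636368877601/39062500000000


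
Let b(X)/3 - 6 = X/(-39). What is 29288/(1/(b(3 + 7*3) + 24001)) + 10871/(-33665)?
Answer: 307845795754637/437645 ≈ 7.0341e+8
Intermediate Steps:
b(X) = 18 - X/13 (b(X) = 18 + 3*(X/(-39)) = 18 + 3*(X*(-1/39)) = 18 + 3*(-X/39) = 18 - X/13)
29288/(1/(b(3 + 7*3) + 24001)) + 10871/(-33665) = 29288/(1/((18 - (3 + 7*3)/13) + 24001)) + 10871/(-33665) = 29288/(1/((18 - (3 + 21)/13) + 24001)) + 10871*(-1/33665) = 29288/(1/((18 - 1/13*24) + 24001)) - 10871/33665 = 29288/(1/((18 - 24/13) + 24001)) - 10871/33665 = 29288/(1/(210/13 + 24001)) - 10871/33665 = 29288/(1/(312223/13)) - 10871/33665 = 29288/(13/312223) - 10871/33665 = 29288*(312223/13) - 10871/33665 = 9144387224/13 - 10871/33665 = 307845795754637/437645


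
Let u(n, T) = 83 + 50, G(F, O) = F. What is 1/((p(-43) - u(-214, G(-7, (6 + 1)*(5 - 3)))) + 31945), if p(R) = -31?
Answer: 1/31781 ≈ 3.1465e-5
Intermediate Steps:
u(n, T) = 133
1/((p(-43) - u(-214, G(-7, (6 + 1)*(5 - 3)))) + 31945) = 1/((-31 - 1*133) + 31945) = 1/((-31 - 133) + 31945) = 1/(-164 + 31945) = 1/31781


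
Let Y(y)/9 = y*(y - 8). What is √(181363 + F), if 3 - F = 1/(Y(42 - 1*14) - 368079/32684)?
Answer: √4899416267239377528522/164359281 ≈ 425.87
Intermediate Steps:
Y(y) = 9*y*(-8 + y) (Y(y) = 9*(y*(y - 8)) = 9*(y*(-8 + y)) = 9*y*(-8 + y))
F = 493045159/164359281 (F = 3 - 1/(9*(42 - 1*14)*(-8 + (42 - 1*14)) - 368079/32684) = 3 - 1/(9*(42 - 14)*(-8 + (42 - 14)) - 368079*1/32684) = 3 - 1/(9*28*(-8 + 28) - 368079/32684) = 3 - 1/(9*28*20 - 368079/32684) = 3 - 1/(5040 - 368079/32684) = 3 - 1/164359281/32684 = 3 - 1*32684/164359281 = 3 - 32684/164359281 = 493045159/164359281 ≈ 2.9998)
√(181363 + F) = √(181363 + 493045159/164359281) = √(29809185325162/164359281) = √4899416267239377528522/164359281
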